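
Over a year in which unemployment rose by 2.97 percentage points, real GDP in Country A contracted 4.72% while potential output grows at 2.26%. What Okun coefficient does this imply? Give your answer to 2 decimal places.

Growth form: g_Y = g_Y* - β × Δu, so β = (g_Y* - g_Y)/Δu.
β = (2.26 + 4.72)/2.97 = 6.98/2.97 = 2.35.

β ≈ 2.35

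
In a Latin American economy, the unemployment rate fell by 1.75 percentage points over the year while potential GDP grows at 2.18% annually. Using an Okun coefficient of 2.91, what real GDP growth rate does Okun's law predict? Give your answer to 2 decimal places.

7.27%

Growth-rate Okun's law: g_Y = g_Y* - β × Δu.
g_Y = 2.18 - 2.91 × (-1.75) = 2.18 + 5.0925 = 7.2725%, i.e. 7.27% to 2 d.p.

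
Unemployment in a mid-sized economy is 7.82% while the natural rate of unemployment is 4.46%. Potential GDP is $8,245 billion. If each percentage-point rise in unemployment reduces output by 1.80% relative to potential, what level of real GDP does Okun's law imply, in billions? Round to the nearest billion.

$7,746 billion

Unemployment gap = 7.82 - 4.46 = 3.36 points, so the output gap is -1.8 × 3.36 = -6.048%.
Actual GDP = 8245 × (1 - 6.048/100) = 8245 × 0.93952 ≈ 7746 billion.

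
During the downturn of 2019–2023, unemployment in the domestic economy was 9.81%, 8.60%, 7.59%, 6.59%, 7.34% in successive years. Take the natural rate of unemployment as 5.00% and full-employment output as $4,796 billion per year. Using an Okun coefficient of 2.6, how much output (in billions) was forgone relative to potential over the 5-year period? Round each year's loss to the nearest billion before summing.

Year 2019: gap = -2.6 × (9.81 - 5) = -12.506%, loss ≈ 4796 × 12.506/100 ≈ 600.
Year 2020: gap = -2.6 × (8.6 - 5) = -9.36%, loss ≈ 4796 × 9.36/100 ≈ 449.
Year 2021: gap = -2.6 × (7.59 - 5) = -6.734%, loss ≈ 4796 × 6.734/100 ≈ 323.
Year 2022: gap = -2.6 × (6.59 - 5) = -4.134%, loss ≈ 4796 × 4.134/100 ≈ 198.
Year 2023: gap = -2.6 × (7.34 - 5) = -6.084%, loss ≈ 4796 × 6.084/100 ≈ 292.
Total lost output = 600 + 449 + 323 + 198 + 292 = 1862 billion.

$1,862 billion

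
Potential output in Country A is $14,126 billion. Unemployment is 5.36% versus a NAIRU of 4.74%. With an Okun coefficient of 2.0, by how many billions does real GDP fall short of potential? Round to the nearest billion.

Output gap = -2.0 × (5.36 - 4.74) = -2 × 0.62 = -1.24%.
Actual GDP ≈ 14126 × 0.9876 ≈ 13951 billion, so the shortfall is 14126 - 13951 = 175 billion.

$175 billion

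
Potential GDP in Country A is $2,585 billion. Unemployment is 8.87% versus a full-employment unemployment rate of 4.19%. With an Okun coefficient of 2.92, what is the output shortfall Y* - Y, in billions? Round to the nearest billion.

Output gap = -2.92 × (8.87 - 4.19) = -2.92 × 4.68 = -13.6656%.
Actual GDP ≈ 2585 × 0.863344 ≈ 2232 billion, so the shortfall is 2585 - 2232 = 353 billion.

$353 billion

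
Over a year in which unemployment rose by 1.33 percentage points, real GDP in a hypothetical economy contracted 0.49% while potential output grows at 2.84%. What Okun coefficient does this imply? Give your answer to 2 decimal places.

Growth form: g_Y = g_Y* - β × Δu, so β = (g_Y* - g_Y)/Δu.
β = (2.84 + 0.49)/1.33 = 3.33/1.33 = 2.50.

β ≈ 2.50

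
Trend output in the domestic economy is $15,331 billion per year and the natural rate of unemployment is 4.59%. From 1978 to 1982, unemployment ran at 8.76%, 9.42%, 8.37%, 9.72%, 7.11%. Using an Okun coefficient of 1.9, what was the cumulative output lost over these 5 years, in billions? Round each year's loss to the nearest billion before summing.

$5,951 billion

Year 1978: gap = -1.9 × (8.76 - 4.59) = -7.923%, loss ≈ 15331 × 7.923/100 ≈ 1215.
Year 1979: gap = -1.9 × (9.42 - 4.59) = -9.177%, loss ≈ 15331 × 9.177/100 ≈ 1407.
Year 1980: gap = -1.9 × (8.37 - 4.59) = -7.182%, loss ≈ 15331 × 7.182/100 ≈ 1101.
Year 1981: gap = -1.9 × (9.72 - 4.59) = -9.747%, loss ≈ 15331 × 9.747/100 ≈ 1494.
Year 1982: gap = -1.9 × (7.11 - 4.59) = -4.788%, loss ≈ 15331 × 4.788/100 ≈ 734.
Total lost output = 1215 + 1407 + 1101 + 1494 + 734 = 5951 billion.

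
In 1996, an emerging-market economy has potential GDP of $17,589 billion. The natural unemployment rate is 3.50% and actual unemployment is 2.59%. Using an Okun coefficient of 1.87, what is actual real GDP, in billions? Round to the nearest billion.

$17,888 billion

Unemployment gap = 2.59 - 3.5 = -0.91 points, so the output gap is -1.87 × (-0.91) = 1.7017%.
Actual GDP = 17589 × (1 + 1.7017/100) = 17589 × 1.017017 ≈ 17888 billion.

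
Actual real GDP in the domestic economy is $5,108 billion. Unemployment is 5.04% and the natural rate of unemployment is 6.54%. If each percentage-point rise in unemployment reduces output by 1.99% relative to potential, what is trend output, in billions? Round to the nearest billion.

Unemployment gap = 5.04 - 6.54 = -1.5 points, so output gap = -1.99 × (-1.5) = 2.985%.
Since Y = Y* × (1 + gap/100), Y* = 5108/1.02985 ≈ 4960 billion.

$4,960 billion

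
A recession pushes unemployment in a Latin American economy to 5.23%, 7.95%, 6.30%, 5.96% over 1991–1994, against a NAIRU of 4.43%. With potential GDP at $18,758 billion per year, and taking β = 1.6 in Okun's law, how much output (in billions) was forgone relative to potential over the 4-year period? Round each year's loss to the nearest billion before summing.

Year 1991: gap = -1.6 × (5.23 - 4.43) = -1.28%, loss ≈ 18758 × 1.28/100 ≈ 240.
Year 1992: gap = -1.6 × (7.95 - 4.43) = -5.632%, loss ≈ 18758 × 5.632/100 ≈ 1056.
Year 1993: gap = -1.6 × (6.3 - 4.43) = -2.992%, loss ≈ 18758 × 2.992/100 ≈ 561.
Year 1994: gap = -1.6 × (5.96 - 4.43) = -2.448%, loss ≈ 18758 × 2.448/100 ≈ 459.
Total lost output = 240 + 1056 + 561 + 459 = 2316 billion.

$2,316 billion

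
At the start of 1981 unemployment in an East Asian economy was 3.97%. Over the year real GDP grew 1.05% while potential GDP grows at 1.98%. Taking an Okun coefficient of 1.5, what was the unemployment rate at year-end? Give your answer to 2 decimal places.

Growth-rate Okun's law: g_Y = g_Y* - β × Δu, so Δu = (g_Y* - g_Y)/β.
Δu = (1.98 - 1.05)/1.5 = 0.93/1.5 = 0.62 percentage points.
Year-end unemployment = 3.97 + 0.62 = 4.59%.

4.59%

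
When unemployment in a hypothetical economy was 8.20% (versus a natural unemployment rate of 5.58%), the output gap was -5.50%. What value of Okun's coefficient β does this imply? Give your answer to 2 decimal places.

β ≈ 2.10

Okun's law: output gap = -β × (u - u*).
-5.50 = -β × (8.2 - 5.58) = -β × 2.62, so β = 5.5/2.62 = 2.10.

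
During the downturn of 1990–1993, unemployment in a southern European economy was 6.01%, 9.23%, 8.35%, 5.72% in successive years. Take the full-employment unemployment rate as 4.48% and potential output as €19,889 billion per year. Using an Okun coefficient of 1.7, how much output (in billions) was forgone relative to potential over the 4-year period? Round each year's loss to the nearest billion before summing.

€3,850 billion

Year 1990: gap = -1.7 × (6.01 - 4.48) = -2.601%, loss ≈ 19889 × 2.601/100 ≈ 517.
Year 1991: gap = -1.7 × (9.23 - 4.48) = -8.075%, loss ≈ 19889 × 8.075/100 ≈ 1606.
Year 1992: gap = -1.7 × (8.35 - 4.48) = -6.579%, loss ≈ 19889 × 6.579/100 ≈ 1308.
Year 1993: gap = -1.7 × (5.72 - 4.48) = -2.108%, loss ≈ 19889 × 2.108/100 ≈ 419.
Total lost output = 517 + 1606 + 1308 + 419 = 3850 billion.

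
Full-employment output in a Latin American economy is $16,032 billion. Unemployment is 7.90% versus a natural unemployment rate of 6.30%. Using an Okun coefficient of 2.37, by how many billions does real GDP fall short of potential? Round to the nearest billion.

$608 billion

Output gap = -2.37 × (7.9 - 6.3) = -2.37 × 1.6 = -3.792%.
Actual GDP ≈ 16032 × 0.96208 ≈ 15424 billion, so the shortfall is 16032 - 15424 = 608 billion.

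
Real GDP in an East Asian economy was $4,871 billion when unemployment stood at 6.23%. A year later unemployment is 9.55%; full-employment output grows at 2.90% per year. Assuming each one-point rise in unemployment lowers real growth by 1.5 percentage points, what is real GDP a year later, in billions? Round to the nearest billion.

Δu = 9.55 - 6.23 = 3.32 points.
Okun's law (growth form): g_Y = g_Y* - β × Δu = 2.90 - 1.5 × (3.32) = 2.9 - 4.98 = -2.08%.
Real GDP in the next year = 4871 × (1 - 2.08/100) = 4871 × 0.9792 ≈ 4770 billion.

$4,770 billion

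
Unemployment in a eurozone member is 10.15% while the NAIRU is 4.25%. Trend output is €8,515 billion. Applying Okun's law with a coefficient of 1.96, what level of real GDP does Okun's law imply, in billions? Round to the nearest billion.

€7,530 billion

Unemployment gap = 10.15 - 4.25 = 5.9 points, so the output gap is -1.96 × 5.9 = -11.564%.
Actual GDP = 8515 × (1 - 11.564/100) = 8515 × 0.88436 ≈ 7530 billion.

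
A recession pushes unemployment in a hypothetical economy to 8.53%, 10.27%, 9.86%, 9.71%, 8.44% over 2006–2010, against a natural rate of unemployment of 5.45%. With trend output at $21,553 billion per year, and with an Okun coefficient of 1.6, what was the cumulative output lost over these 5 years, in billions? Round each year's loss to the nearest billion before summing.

$6,745 billion

Year 2006: gap = -1.6 × (8.53 - 5.45) = -4.928%, loss ≈ 21553 × 4.928/100 ≈ 1062.
Year 2007: gap = -1.6 × (10.27 - 5.45) = -7.712%, loss ≈ 21553 × 7.712/100 ≈ 1662.
Year 2008: gap = -1.6 × (9.86 - 5.45) = -7.056%, loss ≈ 21553 × 7.056/100 ≈ 1521.
Year 2009: gap = -1.6 × (9.71 - 5.45) = -6.816%, loss ≈ 21553 × 6.816/100 ≈ 1469.
Year 2010: gap = -1.6 × (8.44 - 5.45) = -4.784%, loss ≈ 21553 × 4.784/100 ≈ 1031.
Total lost output = 1062 + 1662 + 1521 + 1469 + 1031 = 6745 billion.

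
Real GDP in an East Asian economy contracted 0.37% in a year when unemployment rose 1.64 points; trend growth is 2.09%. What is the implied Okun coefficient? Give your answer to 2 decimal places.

β ≈ 1.50

Growth form: g_Y = g_Y* - β × Δu, so β = (g_Y* - g_Y)/Δu.
β = (2.09 + 0.37)/1.64 = 2.46/1.64 = 1.50.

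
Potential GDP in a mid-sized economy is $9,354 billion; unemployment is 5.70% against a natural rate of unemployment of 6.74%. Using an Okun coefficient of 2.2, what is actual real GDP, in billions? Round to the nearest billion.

$9,568 billion

Unemployment gap = 5.7 - 6.74 = -1.04 points, so the output gap is -2.2 × (-1.04) = 2.288%.
Actual GDP = 9354 × (1 + 2.288/100) = 9354 × 1.02288 ≈ 9568 billion.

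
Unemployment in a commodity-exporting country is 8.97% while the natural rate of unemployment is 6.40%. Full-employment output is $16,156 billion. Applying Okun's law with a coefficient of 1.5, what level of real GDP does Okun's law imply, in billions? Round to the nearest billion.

Unemployment gap = 8.97 - 6.4 = 2.57 points, so the output gap is -1.5 × 2.57 = -3.855%.
Actual GDP = 16156 × (1 - 3.855/100) = 16156 × 0.96145 ≈ 15533 billion.

$15,533 billion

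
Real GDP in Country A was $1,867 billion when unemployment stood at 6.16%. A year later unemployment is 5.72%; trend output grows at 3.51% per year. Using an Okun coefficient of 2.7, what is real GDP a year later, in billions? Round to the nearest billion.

Δu = 5.72 - 6.16 = -0.44 points.
Okun's law (growth form): g_Y = g_Y* - β × Δu = 3.51 - 2.7 × (-0.44) = 3.51 + 1.188 = 4.698%.
Real GDP in the next year = 1867 × (1 + 4.698/100) = 1867 × 1.04698 ≈ 1955 billion.

$1,955 billion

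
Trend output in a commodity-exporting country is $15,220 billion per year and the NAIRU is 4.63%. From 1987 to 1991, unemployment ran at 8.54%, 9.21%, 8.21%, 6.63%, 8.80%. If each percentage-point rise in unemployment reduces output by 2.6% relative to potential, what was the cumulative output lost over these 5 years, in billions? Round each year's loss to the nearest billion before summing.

$7,217 billion

Year 1987: gap = -2.6 × (8.54 - 4.63) = -10.166%, loss ≈ 15220 × 10.166/100 ≈ 1547.
Year 1988: gap = -2.6 × (9.21 - 4.63) = -11.908%, loss ≈ 15220 × 11.908/100 ≈ 1812.
Year 1989: gap = -2.6 × (8.21 - 4.63) = -9.308%, loss ≈ 15220 × 9.308/100 ≈ 1417.
Year 1990: gap = -2.6 × (6.63 - 4.63) = -5.2%, loss ≈ 15220 × 5.2/100 ≈ 791.
Year 1991: gap = -2.6 × (8.8 - 4.63) = -10.842%, loss ≈ 15220 × 10.842/100 ≈ 1650.
Total lost output = 1547 + 1812 + 1417 + 791 + 1650 = 7217 billion.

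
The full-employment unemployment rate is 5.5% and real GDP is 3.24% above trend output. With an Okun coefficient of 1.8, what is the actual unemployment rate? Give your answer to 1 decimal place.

3.7%

From Okun's law, u - u* = -(output gap)/β = -(3.24)/1.8 = -1.8 points.
So u = 5.5 - 1.8 = 3.7%.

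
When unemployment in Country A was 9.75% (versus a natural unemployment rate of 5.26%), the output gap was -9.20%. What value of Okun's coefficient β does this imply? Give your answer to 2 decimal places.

Okun's law: output gap = -β × (u - u*).
-9.20 = -β × (9.75 - 5.26) = -β × 4.49, so β = 9.2/4.49 = 2.05.

β ≈ 2.05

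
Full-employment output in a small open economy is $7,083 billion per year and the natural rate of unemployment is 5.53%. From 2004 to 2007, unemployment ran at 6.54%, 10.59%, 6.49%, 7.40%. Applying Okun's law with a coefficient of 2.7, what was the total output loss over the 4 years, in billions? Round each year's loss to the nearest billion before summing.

$1,703 billion

Year 2004: gap = -2.7 × (6.54 - 5.53) = -2.727%, loss ≈ 7083 × 2.727/100 ≈ 193.
Year 2005: gap = -2.7 × (10.59 - 5.53) = -13.662%, loss ≈ 7083 × 13.662/100 ≈ 968.
Year 2006: gap = -2.7 × (6.49 - 5.53) = -2.592%, loss ≈ 7083 × 2.592/100 ≈ 184.
Year 2007: gap = -2.7 × (7.4 - 5.53) = -5.049%, loss ≈ 7083 × 5.049/100 ≈ 358.
Total lost output = 193 + 968 + 184 + 358 = 1703 billion.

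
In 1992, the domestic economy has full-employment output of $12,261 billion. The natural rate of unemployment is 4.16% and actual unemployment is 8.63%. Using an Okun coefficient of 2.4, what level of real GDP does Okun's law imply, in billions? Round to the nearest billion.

$10,946 billion

Unemployment gap = 8.63 - 4.16 = 4.47 points, so the output gap is -2.4 × 4.47 = -10.728%.
Actual GDP = 12261 × (1 - 10.728/100) = 12261 × 0.89272 ≈ 10946 billion.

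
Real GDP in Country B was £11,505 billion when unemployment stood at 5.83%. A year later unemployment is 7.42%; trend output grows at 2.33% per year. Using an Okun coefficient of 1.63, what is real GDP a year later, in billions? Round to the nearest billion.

£11,475 billion

Δu = 7.42 - 5.83 = 1.59 points.
Okun's law (growth form): g_Y = g_Y* - β × Δu = 2.33 - 1.63 × (1.59) = 2.33 - 2.5917 = -0.2617%.
Real GDP in the next year = 11505 × (1 - 0.2617/100) = 11505 × 0.997383 ≈ 11475 billion.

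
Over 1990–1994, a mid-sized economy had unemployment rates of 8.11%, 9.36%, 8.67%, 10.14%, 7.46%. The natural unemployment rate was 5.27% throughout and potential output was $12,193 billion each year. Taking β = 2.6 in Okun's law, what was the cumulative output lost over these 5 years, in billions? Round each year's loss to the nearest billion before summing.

Year 1990: gap = -2.6 × (8.11 - 5.27) = -7.384%, loss ≈ 12193 × 7.384/100 ≈ 900.
Year 1991: gap = -2.6 × (9.36 - 5.27) = -10.634%, loss ≈ 12193 × 10.634/100 ≈ 1297.
Year 1992: gap = -2.6 × (8.67 - 5.27) = -8.84%, loss ≈ 12193 × 8.84/100 ≈ 1078.
Year 1993: gap = -2.6 × (10.14 - 5.27) = -12.662%, loss ≈ 12193 × 12.662/100 ≈ 1544.
Year 1994: gap = -2.6 × (7.46 - 5.27) = -5.694%, loss ≈ 12193 × 5.694/100 ≈ 694.
Total lost output = 900 + 1297 + 1078 + 1544 + 694 = 5513 billion.

$5,513 billion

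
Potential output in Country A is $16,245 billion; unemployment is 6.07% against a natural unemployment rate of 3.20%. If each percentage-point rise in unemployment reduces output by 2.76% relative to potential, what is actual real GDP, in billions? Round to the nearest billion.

$14,958 billion

Unemployment gap = 6.07 - 3.2 = 2.87 points, so the output gap is -2.76 × 2.87 = -7.9212%.
Actual GDP = 16245 × (1 - 7.9212/100) = 16245 × 0.920788 ≈ 14958 billion.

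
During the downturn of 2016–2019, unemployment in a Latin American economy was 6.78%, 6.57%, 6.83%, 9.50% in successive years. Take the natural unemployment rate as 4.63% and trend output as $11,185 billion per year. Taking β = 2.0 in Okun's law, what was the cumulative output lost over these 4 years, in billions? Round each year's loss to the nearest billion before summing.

Year 2016: gap = -2.0 × (6.78 - 4.63) = -4.3%, loss ≈ 11185 × 4.3/100 ≈ 481.
Year 2017: gap = -2.0 × (6.57 - 4.63) = -3.88%, loss ≈ 11185 × 3.88/100 ≈ 434.
Year 2018: gap = -2.0 × (6.83 - 4.63) = -4.4%, loss ≈ 11185 × 4.4/100 ≈ 492.
Year 2019: gap = -2.0 × (9.5 - 4.63) = -9.74%, loss ≈ 11185 × 9.74/100 ≈ 1089.
Total lost output = 481 + 434 + 492 + 1089 = 2496 billion.

$2,496 billion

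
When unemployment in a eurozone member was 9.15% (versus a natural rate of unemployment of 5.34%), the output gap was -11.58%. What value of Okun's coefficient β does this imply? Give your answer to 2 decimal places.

Okun's law: output gap = -β × (u - u*).
-11.58 = -β × (9.15 - 5.34) = -β × 3.81, so β = 11.58/3.81 = 3.04.

β ≈ 3.04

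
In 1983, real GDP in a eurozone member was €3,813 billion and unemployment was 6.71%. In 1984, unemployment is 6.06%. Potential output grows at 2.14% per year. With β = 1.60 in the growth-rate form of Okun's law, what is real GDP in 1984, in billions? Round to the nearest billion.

€3,934 billion

Δu = 6.06 - 6.71 = -0.65 points.
Okun's law (growth form): g_Y = g_Y* - β × Δu = 2.14 - 1.60 × (-0.65) = 2.14 + 1.04 = 3.18%.
Real GDP in the next year = 3813 × (1 + 3.18/100) = 3813 × 1.0318 ≈ 3934 billion.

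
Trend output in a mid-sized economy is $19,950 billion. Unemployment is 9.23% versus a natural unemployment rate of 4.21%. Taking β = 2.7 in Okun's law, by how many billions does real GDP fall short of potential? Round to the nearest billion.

Output gap = -2.7 × (9.23 - 4.21) = -2.7 × 5.02 = -13.554%.
Actual GDP ≈ 19950 × 0.86446 ≈ 17246 billion, so the shortfall is 19950 - 17246 = 2704 billion.

$2,704 billion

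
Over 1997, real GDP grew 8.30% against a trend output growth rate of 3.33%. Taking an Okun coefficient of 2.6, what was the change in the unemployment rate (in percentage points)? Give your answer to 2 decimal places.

Growth-rate Okun's law: g_Y = g_Y* - β × Δu, so Δu = (g_Y* - g_Y)/β.
Δu = (3.33 - 8.3)/2.6 = -4.97/2.6 = -1.91 percentage points.

-1.91 percentage points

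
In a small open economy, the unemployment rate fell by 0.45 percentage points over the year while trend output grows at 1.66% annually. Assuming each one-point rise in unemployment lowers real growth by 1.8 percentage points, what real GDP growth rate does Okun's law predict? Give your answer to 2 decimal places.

Growth-rate Okun's law: g_Y = g_Y* - β × Δu.
g_Y = 1.66 - 1.8 × (-0.45) = 1.66 + 0.81 = 2.47%, i.e. 2.47% to 2 d.p.

2.47%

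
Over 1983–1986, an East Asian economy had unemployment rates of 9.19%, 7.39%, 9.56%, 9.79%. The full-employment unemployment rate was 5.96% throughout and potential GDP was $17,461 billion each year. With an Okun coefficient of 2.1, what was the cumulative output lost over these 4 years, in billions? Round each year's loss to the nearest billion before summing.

$4,432 billion

Year 1983: gap = -2.1 × (9.19 - 5.96) = -6.783%, loss ≈ 17461 × 6.783/100 ≈ 1184.
Year 1984: gap = -2.1 × (7.39 - 5.96) = -3.003%, loss ≈ 17461 × 3.003/100 ≈ 524.
Year 1985: gap = -2.1 × (9.56 - 5.96) = -7.56%, loss ≈ 17461 × 7.56/100 ≈ 1320.
Year 1986: gap = -2.1 × (9.79 - 5.96) = -8.043%, loss ≈ 17461 × 8.043/100 ≈ 1404.
Total lost output = 1184 + 524 + 1320 + 1404 = 4432 billion.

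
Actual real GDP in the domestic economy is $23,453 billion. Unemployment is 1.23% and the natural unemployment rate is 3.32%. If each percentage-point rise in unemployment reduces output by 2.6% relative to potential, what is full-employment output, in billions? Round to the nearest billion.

$22,244 billion

Unemployment gap = 1.23 - 3.32 = -2.09 points, so output gap = -2.6 × (-2.09) = 5.434%.
Since Y = Y* × (1 + gap/100), Y* = 23453/1.05434 ≈ 22244 billion.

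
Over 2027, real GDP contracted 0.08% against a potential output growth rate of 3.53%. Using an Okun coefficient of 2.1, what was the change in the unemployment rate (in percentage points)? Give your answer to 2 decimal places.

Growth-rate Okun's law: g_Y = g_Y* - β × Δu, so Δu = (g_Y* - g_Y)/β.
Δu = (3.53 + 0.08)/2.1 = 3.61/2.1 = 1.72 percentage points.

1.72 percentage points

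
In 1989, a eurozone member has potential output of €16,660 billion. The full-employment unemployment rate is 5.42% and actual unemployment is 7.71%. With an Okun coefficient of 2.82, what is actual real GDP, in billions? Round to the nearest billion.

€15,584 billion

Unemployment gap = 7.71 - 5.42 = 2.29 points, so the output gap is -2.82 × 2.29 = -6.4578%.
Actual GDP = 16660 × (1 - 6.4578/100) = 16660 × 0.935422 ≈ 15584 billion.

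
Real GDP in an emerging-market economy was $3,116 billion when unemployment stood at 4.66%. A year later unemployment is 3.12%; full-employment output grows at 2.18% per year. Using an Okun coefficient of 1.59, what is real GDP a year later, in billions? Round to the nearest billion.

$3,260 billion

Δu = 3.12 - 4.66 = -1.54 points.
Okun's law (growth form): g_Y = g_Y* - β × Δu = 2.18 - 1.59 × (-1.54) = 2.18 + 2.4486 = 4.6286%.
Real GDP in the next year = 3116 × (1 + 4.6286/100) = 3116 × 1.046286 ≈ 3260 billion.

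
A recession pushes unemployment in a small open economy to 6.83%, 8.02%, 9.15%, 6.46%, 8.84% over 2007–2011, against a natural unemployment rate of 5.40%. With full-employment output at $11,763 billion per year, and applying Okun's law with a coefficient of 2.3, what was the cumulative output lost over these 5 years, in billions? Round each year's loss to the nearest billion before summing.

Year 2007: gap = -2.3 × (6.83 - 5.4) = -3.289%, loss ≈ 11763 × 3.289/100 ≈ 387.
Year 2008: gap = -2.3 × (8.02 - 5.4) = -6.026%, loss ≈ 11763 × 6.026/100 ≈ 709.
Year 2009: gap = -2.3 × (9.15 - 5.4) = -8.625%, loss ≈ 11763 × 8.625/100 ≈ 1015.
Year 2010: gap = -2.3 × (6.46 - 5.4) = -2.438%, loss ≈ 11763 × 2.438/100 ≈ 287.
Year 2011: gap = -2.3 × (8.84 - 5.4) = -7.912%, loss ≈ 11763 × 7.912/100 ≈ 931.
Total lost output = 387 + 709 + 1015 + 287 + 931 = 3329 billion.

$3,329 billion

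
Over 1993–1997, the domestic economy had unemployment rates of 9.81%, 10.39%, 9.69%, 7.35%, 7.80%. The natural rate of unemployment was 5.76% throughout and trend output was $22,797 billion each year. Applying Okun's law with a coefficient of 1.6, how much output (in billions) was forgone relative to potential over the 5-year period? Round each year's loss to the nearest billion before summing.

Year 1993: gap = -1.6 × (9.81 - 5.76) = -6.48%, loss ≈ 22797 × 6.48/100 ≈ 1477.
Year 1994: gap = -1.6 × (10.39 - 5.76) = -7.408%, loss ≈ 22797 × 7.408/100 ≈ 1689.
Year 1995: gap = -1.6 × (9.69 - 5.76) = -6.288%, loss ≈ 22797 × 6.288/100 ≈ 1433.
Year 1996: gap = -1.6 × (7.35 - 5.76) = -2.544%, loss ≈ 22797 × 2.544/100 ≈ 580.
Year 1997: gap = -1.6 × (7.8 - 5.76) = -3.264%, loss ≈ 22797 × 3.264/100 ≈ 744.
Total lost output = 1477 + 1689 + 1433 + 580 + 744 = 5923 billion.

$5,923 billion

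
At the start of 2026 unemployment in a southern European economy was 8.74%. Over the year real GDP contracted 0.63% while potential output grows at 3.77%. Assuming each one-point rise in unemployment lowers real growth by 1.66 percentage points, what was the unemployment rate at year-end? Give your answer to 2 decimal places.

11.39%

Growth-rate Okun's law: g_Y = g_Y* - β × Δu, so Δu = (g_Y* - g_Y)/β.
Δu = (3.77 + 0.63)/1.66 = 4.4/1.66 = 2.65 percentage points.
Year-end unemployment = 8.74 + 2.65 = 11.39%.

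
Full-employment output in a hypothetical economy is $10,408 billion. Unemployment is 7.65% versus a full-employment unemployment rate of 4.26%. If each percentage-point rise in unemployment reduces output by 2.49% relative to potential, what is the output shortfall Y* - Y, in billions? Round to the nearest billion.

Output gap = -2.49 × (7.65 - 4.26) = -2.49 × 3.39 = -8.4411%.
Actual GDP ≈ 10408 × 0.915589 ≈ 9529 billion, so the shortfall is 10408 - 9529 = 879 billion.

$879 billion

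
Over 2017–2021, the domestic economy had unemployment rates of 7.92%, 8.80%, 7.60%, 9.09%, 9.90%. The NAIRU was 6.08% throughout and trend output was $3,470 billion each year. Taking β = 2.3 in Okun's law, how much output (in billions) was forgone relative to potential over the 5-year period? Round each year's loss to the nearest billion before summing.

Year 2017: gap = -2.3 × (7.92 - 6.08) = -4.232%, loss ≈ 3470 × 4.232/100 ≈ 147.
Year 2018: gap = -2.3 × (8.8 - 6.08) = -6.256%, loss ≈ 3470 × 6.256/100 ≈ 217.
Year 2019: gap = -2.3 × (7.6 - 6.08) = -3.496%, loss ≈ 3470 × 3.496/100 ≈ 121.
Year 2020: gap = -2.3 × (9.09 - 6.08) = -6.923%, loss ≈ 3470 × 6.923/100 ≈ 240.
Year 2021: gap = -2.3 × (9.9 - 6.08) = -8.786%, loss ≈ 3470 × 8.786/100 ≈ 305.
Total lost output = 147 + 217 + 121 + 240 + 305 = 1030 billion.

$1,030 billion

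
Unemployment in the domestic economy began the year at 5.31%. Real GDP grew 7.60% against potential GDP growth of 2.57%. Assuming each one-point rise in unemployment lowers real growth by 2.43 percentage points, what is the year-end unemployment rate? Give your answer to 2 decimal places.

Growth-rate Okun's law: g_Y = g_Y* - β × Δu, so Δu = (g_Y* - g_Y)/β.
Δu = (2.57 - 7.6)/2.43 = -5.03/2.43 = -2.07 percentage points.
Year-end unemployment = 5.31 - 2.07 = 3.24%.

3.24%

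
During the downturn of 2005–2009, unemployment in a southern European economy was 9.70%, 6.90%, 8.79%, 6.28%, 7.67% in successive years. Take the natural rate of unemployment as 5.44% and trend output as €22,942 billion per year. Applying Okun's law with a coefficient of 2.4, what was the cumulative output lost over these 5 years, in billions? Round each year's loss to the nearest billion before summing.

Year 2005: gap = -2.4 × (9.7 - 5.44) = -10.224%, loss ≈ 22942 × 10.224/100 ≈ 2346.
Year 2006: gap = -2.4 × (6.9 - 5.44) = -3.504%, loss ≈ 22942 × 3.504/100 ≈ 804.
Year 2007: gap = -2.4 × (8.79 - 5.44) = -8.04%, loss ≈ 22942 × 8.04/100 ≈ 1845.
Year 2008: gap = -2.4 × (6.28 - 5.44) = -2.016%, loss ≈ 22942 × 2.016/100 ≈ 463.
Year 2009: gap = -2.4 × (7.67 - 5.44) = -5.352%, loss ≈ 22942 × 5.352/100 ≈ 1228.
Total lost output = 2346 + 804 + 1845 + 463 + 1228 = 6686 billion.

€6,686 billion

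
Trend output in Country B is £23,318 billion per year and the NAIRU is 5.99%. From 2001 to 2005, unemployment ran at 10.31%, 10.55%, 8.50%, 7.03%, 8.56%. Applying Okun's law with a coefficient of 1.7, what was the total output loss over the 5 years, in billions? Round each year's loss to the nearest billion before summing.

£5,946 billion

Year 2001: gap = -1.7 × (10.31 - 5.99) = -7.344%, loss ≈ 23318 × 7.344/100 ≈ 1712.
Year 2002: gap = -1.7 × (10.55 - 5.99) = -7.752%, loss ≈ 23318 × 7.752/100 ≈ 1808.
Year 2003: gap = -1.7 × (8.5 - 5.99) = -4.267%, loss ≈ 23318 × 4.267/100 ≈ 995.
Year 2004: gap = -1.7 × (7.03 - 5.99) = -1.768%, loss ≈ 23318 × 1.768/100 ≈ 412.
Year 2005: gap = -1.7 × (8.56 - 5.99) = -4.369%, loss ≈ 23318 × 4.369/100 ≈ 1019.
Total lost output = 1712 + 1808 + 995 + 412 + 1019 = 5946 billion.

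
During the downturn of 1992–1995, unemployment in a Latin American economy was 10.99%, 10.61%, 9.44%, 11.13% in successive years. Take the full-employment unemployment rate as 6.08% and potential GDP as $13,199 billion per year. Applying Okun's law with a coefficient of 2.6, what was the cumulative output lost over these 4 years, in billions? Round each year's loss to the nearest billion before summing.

Year 1992: gap = -2.6 × (10.99 - 6.08) = -12.766%, loss ≈ 13199 × 12.766/100 ≈ 1685.
Year 1993: gap = -2.6 × (10.61 - 6.08) = -11.778%, loss ≈ 13199 × 11.778/100 ≈ 1555.
Year 1994: gap = -2.6 × (9.44 - 6.08) = -8.736%, loss ≈ 13199 × 8.736/100 ≈ 1153.
Year 1995: gap = -2.6 × (11.13 - 6.08) = -13.13%, loss ≈ 13199 × 13.13/100 ≈ 1733.
Total lost output = 1685 + 1555 + 1153 + 1733 = 6126 billion.

$6,126 billion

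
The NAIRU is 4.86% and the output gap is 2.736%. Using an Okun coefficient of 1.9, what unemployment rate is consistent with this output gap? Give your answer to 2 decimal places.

3.42%

From Okun's law, u - u* = -(output gap)/β = -(2.736)/1.9 = -1.44 points.
So u = 4.86 - 1.44 = 3.42%.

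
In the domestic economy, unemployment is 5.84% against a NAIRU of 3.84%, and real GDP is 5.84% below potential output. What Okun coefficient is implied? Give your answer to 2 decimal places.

Okun's law: output gap = -β × (u - u*).
-5.84 = -β × (5.84 - 3.84) = -β × 2, so β = 5.84/2 = 2.92.

β ≈ 2.92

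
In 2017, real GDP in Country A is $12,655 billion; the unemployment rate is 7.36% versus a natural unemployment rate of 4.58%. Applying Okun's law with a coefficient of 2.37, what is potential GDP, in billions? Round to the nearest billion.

$13,548 billion

Unemployment gap = 7.36 - 4.58 = 2.78 points, so output gap = -2.37 × 2.78 = -6.5886%.
Since Y = Y* × (1 + gap/100), Y* = 12655/0.934114 ≈ 13548 billion.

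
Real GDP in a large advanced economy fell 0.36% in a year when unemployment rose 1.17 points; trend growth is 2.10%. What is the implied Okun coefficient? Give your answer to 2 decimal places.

β ≈ 2.10

Growth form: g_Y = g_Y* - β × Δu, so β = (g_Y* - g_Y)/Δu.
β = (2.1 + 0.36)/1.17 = 2.46/1.17 = 2.10.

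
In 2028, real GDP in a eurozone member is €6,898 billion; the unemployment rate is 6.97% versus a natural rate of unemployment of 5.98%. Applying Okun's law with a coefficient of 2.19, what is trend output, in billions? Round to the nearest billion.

€7,051 billion

Unemployment gap = 6.97 - 5.98 = 0.99 points, so output gap = -2.19 × 0.99 = -2.1681%.
Since Y = Y* × (1 + gap/100), Y* = 6898/0.978319 ≈ 7051 billion.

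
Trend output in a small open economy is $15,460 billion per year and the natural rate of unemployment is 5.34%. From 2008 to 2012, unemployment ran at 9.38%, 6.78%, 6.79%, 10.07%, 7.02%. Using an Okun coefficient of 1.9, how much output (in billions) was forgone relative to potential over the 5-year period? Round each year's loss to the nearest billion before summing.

$3,918 billion

Year 2008: gap = -1.9 × (9.38 - 5.34) = -7.676%, loss ≈ 15460 × 7.676/100 ≈ 1187.
Year 2009: gap = -1.9 × (6.78 - 5.34) = -2.736%, loss ≈ 15460 × 2.736/100 ≈ 423.
Year 2010: gap = -1.9 × (6.79 - 5.34) = -2.755%, loss ≈ 15460 × 2.755/100 ≈ 426.
Year 2011: gap = -1.9 × (10.07 - 5.34) = -8.987%, loss ≈ 15460 × 8.987/100 ≈ 1389.
Year 2012: gap = -1.9 × (7.02 - 5.34) = -3.192%, loss ≈ 15460 × 3.192/100 ≈ 493.
Total lost output = 1187 + 423 + 426 + 1389 + 493 = 3918 billion.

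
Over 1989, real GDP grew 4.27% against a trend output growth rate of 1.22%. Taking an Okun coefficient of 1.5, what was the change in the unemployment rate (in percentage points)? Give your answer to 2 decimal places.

Growth-rate Okun's law: g_Y = g_Y* - β × Δu, so Δu = (g_Y* - g_Y)/β.
Δu = (1.22 - 4.27)/1.5 = -3.05/1.5 = -2.03 percentage points.

-2.03 percentage points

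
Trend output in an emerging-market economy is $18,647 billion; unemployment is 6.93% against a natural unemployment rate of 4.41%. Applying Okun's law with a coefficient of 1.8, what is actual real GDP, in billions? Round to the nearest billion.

$17,801 billion

Unemployment gap = 6.93 - 4.41 = 2.52 points, so the output gap is -1.8 × 2.52 = -4.536%.
Actual GDP = 18647 × (1 - 4.536/100) = 18647 × 0.95464 ≈ 17801 billion.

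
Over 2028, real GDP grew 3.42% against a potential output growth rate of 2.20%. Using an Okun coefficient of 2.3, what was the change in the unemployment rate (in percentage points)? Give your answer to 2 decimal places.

-0.53 percentage points

Growth-rate Okun's law: g_Y = g_Y* - β × Δu, so Δu = (g_Y* - g_Y)/β.
Δu = (2.2 - 3.42)/2.3 = -1.22/2.3 = -0.53 percentage points.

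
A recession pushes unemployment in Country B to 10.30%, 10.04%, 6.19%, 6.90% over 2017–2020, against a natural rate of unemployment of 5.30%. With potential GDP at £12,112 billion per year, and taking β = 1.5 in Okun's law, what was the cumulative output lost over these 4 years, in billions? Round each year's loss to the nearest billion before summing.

Year 2017: gap = -1.5 × (10.3 - 5.3) = -7.5%, loss ≈ 12112 × 7.5/100 ≈ 908.
Year 2018: gap = -1.5 × (10.04 - 5.3) = -7.11%, loss ≈ 12112 × 7.11/100 ≈ 861.
Year 2019: gap = -1.5 × (6.19 - 5.3) = -1.335%, loss ≈ 12112 × 1.335/100 ≈ 162.
Year 2020: gap = -1.5 × (6.9 - 5.3) = -2.4%, loss ≈ 12112 × 2.4/100 ≈ 291.
Total lost output = 908 + 861 + 162 + 291 = 2222 billion.

£2,222 billion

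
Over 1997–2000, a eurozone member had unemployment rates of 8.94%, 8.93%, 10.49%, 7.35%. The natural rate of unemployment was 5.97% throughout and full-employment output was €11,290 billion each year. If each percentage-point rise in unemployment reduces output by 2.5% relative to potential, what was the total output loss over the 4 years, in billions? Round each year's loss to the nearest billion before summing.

Year 1997: gap = -2.5 × (8.94 - 5.97) = -7.425%, loss ≈ 11290 × 7.425/100 ≈ 838.
Year 1998: gap = -2.5 × (8.93 - 5.97) = -7.4%, loss ≈ 11290 × 7.4/100 ≈ 835.
Year 1999: gap = -2.5 × (10.49 - 5.97) = -11.3%, loss ≈ 11290 × 11.3/100 ≈ 1276.
Year 2000: gap = -2.5 × (7.35 - 5.97) = -3.45%, loss ≈ 11290 × 3.45/100 ≈ 390.
Total lost output = 838 + 835 + 1276 + 390 = 3339 billion.

€3,339 billion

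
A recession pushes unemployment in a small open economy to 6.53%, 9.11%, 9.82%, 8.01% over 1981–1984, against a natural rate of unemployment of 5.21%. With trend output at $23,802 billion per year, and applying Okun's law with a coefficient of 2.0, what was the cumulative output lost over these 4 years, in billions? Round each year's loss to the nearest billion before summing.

$6,013 billion

Year 1981: gap = -2.0 × (6.53 - 5.21) = -2.64%, loss ≈ 23802 × 2.64/100 ≈ 628.
Year 1982: gap = -2.0 × (9.11 - 5.21) = -7.8%, loss ≈ 23802 × 7.8/100 ≈ 1857.
Year 1983: gap = -2.0 × (9.82 - 5.21) = -9.22%, loss ≈ 23802 × 9.22/100 ≈ 2195.
Year 1984: gap = -2.0 × (8.01 - 5.21) = -5.6%, loss ≈ 23802 × 5.6/100 ≈ 1333.
Total lost output = 628 + 1857 + 2195 + 1333 = 6013 billion.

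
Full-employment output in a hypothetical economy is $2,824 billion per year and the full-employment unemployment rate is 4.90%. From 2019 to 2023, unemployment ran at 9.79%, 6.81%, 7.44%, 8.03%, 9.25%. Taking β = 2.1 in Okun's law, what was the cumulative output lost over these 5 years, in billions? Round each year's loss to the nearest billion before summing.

$998 billion

Year 2019: gap = -2.1 × (9.79 - 4.9) = -10.269%, loss ≈ 2824 × 10.269/100 ≈ 290.
Year 2020: gap = -2.1 × (6.81 - 4.9) = -4.011%, loss ≈ 2824 × 4.011/100 ≈ 113.
Year 2021: gap = -2.1 × (7.44 - 4.9) = -5.334%, loss ≈ 2824 × 5.334/100 ≈ 151.
Year 2022: gap = -2.1 × (8.03 - 4.9) = -6.573%, loss ≈ 2824 × 6.573/100 ≈ 186.
Year 2023: gap = -2.1 × (9.25 - 4.9) = -9.135%, loss ≈ 2824 × 9.135/100 ≈ 258.
Total lost output = 290 + 113 + 151 + 186 + 258 = 998 billion.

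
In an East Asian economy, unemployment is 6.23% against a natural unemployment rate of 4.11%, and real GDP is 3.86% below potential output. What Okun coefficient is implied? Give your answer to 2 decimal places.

Okun's law: output gap = -β × (u - u*).
-3.86 = -β × (6.23 - 4.11) = -β × 2.12, so β = 3.86/2.12 = 1.82.

β ≈ 1.82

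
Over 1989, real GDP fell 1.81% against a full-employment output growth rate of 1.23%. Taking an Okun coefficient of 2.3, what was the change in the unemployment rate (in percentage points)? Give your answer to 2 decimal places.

Growth-rate Okun's law: g_Y = g_Y* - β × Δu, so Δu = (g_Y* - g_Y)/β.
Δu = (1.23 + 1.81)/2.3 = 3.04/2.3 = 1.32 percentage points.

1.32 percentage points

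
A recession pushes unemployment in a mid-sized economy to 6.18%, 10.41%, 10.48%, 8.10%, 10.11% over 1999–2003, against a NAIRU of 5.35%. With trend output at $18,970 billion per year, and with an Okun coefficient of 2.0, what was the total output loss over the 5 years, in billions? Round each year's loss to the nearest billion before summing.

Year 1999: gap = -2.0 × (6.18 - 5.35) = -1.66%, loss ≈ 18970 × 1.66/100 ≈ 315.
Year 2000: gap = -2.0 × (10.41 - 5.35) = -10.12%, loss ≈ 18970 × 10.12/100 ≈ 1920.
Year 2001: gap = -2.0 × (10.48 - 5.35) = -10.26%, loss ≈ 18970 × 10.26/100 ≈ 1946.
Year 2002: gap = -2.0 × (8.1 - 5.35) = -5.5%, loss ≈ 18970 × 5.5/100 ≈ 1043.
Year 2003: gap = -2.0 × (10.11 - 5.35) = -9.52%, loss ≈ 18970 × 9.52/100 ≈ 1806.
Total lost output = 315 + 1920 + 1946 + 1043 + 1806 = 7030 billion.

$7,030 billion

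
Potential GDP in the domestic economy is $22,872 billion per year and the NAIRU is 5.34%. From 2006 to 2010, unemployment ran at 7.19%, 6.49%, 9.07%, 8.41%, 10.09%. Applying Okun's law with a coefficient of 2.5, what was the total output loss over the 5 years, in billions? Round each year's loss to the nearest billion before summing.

Year 2006: gap = -2.5 × (7.19 - 5.34) = -4.625%, loss ≈ 22872 × 4.625/100 ≈ 1058.
Year 2007: gap = -2.5 × (6.49 - 5.34) = -2.875%, loss ≈ 22872 × 2.875/100 ≈ 658.
Year 2008: gap = -2.5 × (9.07 - 5.34) = -9.325%, loss ≈ 22872 × 9.325/100 ≈ 2133.
Year 2009: gap = -2.5 × (8.41 - 5.34) = -7.675%, loss ≈ 22872 × 7.675/100 ≈ 1755.
Year 2010: gap = -2.5 × (10.09 - 5.34) = -11.875%, loss ≈ 22872 × 11.875/100 ≈ 2716.
Total lost output = 1058 + 658 + 2133 + 1755 + 2716 = 8320 billion.

$8,320 billion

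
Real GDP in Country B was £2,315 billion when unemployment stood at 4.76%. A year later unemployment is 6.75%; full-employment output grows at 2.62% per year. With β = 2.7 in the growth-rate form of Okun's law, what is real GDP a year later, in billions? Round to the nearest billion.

Δu = 6.75 - 4.76 = 1.99 points.
Okun's law (growth form): g_Y = g_Y* - β × Δu = 2.62 - 2.7 × (1.99) = 2.62 - 5.373 = -2.753%.
Real GDP in the next year = 2315 × (1 - 2.753/100) = 2315 × 0.97247 ≈ 2251 billion.

£2,251 billion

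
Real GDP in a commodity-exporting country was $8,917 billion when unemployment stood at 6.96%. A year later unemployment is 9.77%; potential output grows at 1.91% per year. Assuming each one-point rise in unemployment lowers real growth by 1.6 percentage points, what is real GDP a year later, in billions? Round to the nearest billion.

$8,686 billion

Δu = 9.77 - 6.96 = 2.81 points.
Okun's law (growth form): g_Y = g_Y* - β × Δu = 1.91 - 1.6 × (2.81) = 1.91 - 4.496 = -2.586%.
Real GDP in the next year = 8917 × (1 - 2.586/100) = 8917 × 0.97414 ≈ 8686 billion.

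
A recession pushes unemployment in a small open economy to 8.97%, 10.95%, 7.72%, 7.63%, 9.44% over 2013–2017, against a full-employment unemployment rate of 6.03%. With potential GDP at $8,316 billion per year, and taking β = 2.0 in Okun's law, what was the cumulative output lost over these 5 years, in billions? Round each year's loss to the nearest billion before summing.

$2,421 billion

Year 2013: gap = -2.0 × (8.97 - 6.03) = -5.88%, loss ≈ 8316 × 5.88/100 ≈ 489.
Year 2014: gap = -2.0 × (10.95 - 6.03) = -9.84%, loss ≈ 8316 × 9.84/100 ≈ 818.
Year 2015: gap = -2.0 × (7.72 - 6.03) = -3.38%, loss ≈ 8316 × 3.38/100 ≈ 281.
Year 2016: gap = -2.0 × (7.63 - 6.03) = -3.2%, loss ≈ 8316 × 3.2/100 ≈ 266.
Year 2017: gap = -2.0 × (9.44 - 6.03) = -6.82%, loss ≈ 8316 × 6.82/100 ≈ 567.
Total lost output = 489 + 818 + 281 + 266 + 567 = 2421 billion.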